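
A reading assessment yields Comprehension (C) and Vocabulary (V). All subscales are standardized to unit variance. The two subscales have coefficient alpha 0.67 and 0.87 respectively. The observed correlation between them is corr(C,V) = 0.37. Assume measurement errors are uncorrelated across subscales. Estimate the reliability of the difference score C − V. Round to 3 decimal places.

Var(C−V) = 1 + 1 − 2·0.37 = 2 − 0.74 = 1.26.
Under uncorrelated errors the observed covariances equal the true-score covariances, so only the own-variance terms attenuate.
True-score variance = [0.67 + 0.87] − 0.74 = 1.54 − 0.74 = 0.8.
Reliability = 0.8 / 1.26 = 0.635.

0.635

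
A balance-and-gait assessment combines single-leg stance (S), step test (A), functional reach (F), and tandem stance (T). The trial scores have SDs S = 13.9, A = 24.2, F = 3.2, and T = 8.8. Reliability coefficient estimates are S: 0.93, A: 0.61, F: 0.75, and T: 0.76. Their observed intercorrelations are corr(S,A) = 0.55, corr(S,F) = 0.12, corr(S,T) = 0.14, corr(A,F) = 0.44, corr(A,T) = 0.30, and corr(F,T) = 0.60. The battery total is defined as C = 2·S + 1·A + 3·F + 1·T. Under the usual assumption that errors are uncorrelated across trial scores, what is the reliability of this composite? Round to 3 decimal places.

Var(C) = 2²·13.9² + 24.2² + 3²·3.2² + 8.8² + 2·[2·13.9·24.2·0.55 + 6·13.9·3.2·0.12 + 2·13.9·8.8·0.14 + 3·24.2·3.2·0.44 + 24.2·8.8·0.30 + 3·3.2·8.8·0.60] = 1528.08 + 1306.18 = 2834.26.
Under uncorrelated errors the observed covariances equal the true-score covariances, so only the own-variance terms attenuate.
True-score variance = [2²·13.9²·0.93 + 24.2²·0.61 + 3²·3.2²·0.75 + 8.8²·0.76] + 1306.18 = 1203.96 + 1306.18 = 2510.14.
Reliability = 2510.14 / 2834.26 = 0.886.

0.886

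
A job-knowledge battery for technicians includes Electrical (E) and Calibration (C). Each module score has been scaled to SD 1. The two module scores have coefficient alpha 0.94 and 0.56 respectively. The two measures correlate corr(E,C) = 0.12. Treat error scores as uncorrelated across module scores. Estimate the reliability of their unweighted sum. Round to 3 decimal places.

0.777

Var(E+C) = 2 + 2·[0.12] = 2 + 0.24 = 2.24.
Because errors are independent across components, Cov(Tᵢ,Tⱼ) = Cov(Xᵢ,Xⱼ); the off-diagonal part of the true-score variance is the same as above.
True-score variance = [0.94 + 0.56] + 0.24 = 1.5 + 0.24 = 1.74.
Reliability = 1.74 / 2.24 = 0.777.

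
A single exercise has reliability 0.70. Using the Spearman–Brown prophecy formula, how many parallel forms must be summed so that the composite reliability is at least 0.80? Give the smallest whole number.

2

k ≥ ρ*(1−ρ₁)/(ρ₁(1−ρ*)) = 0.80·0.30 / (0.70·0.20) = 1.714.
Smallest integer k = 2.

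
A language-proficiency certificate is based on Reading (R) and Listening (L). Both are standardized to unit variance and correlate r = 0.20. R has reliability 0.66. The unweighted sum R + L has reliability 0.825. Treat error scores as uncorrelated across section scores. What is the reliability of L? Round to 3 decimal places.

Var(R+L) = 2 + 2·0.20 = 2.400.
True-score variance = ρ_R + ρ_L + 2·0.20, so 0.825 = (0.66 + ρ_L + 0.40) / 2.400.
ρ_L = 0.825·2.400 − 0.66 − 0.40 = 0.920.

0.920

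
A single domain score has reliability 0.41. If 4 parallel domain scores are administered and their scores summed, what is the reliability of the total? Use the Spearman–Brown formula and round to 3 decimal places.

ρ_k = kρ / (1 + (k−1)ρ) = 4·0.41 / (1 + 3·0.41) = 1.640 / 2.230 = 0.735.

0.735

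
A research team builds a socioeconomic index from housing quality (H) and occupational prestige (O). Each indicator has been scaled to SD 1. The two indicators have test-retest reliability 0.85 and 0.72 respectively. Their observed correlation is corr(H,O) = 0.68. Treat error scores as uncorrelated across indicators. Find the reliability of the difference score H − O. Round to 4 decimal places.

0.3281

Var(H−O) = 1 + 1 − 2·0.68 = 2 − 1.36 = 0.64.
With uncorrelated errors the cross-covariances are all true-score covariance, so they carry over unchanged; only the diagonal terms shrink to ρᵢσᵢ².
True-score variance = [0.85 + 0.72] − 1.36 = 1.57 − 1.36 = 0.21.
Reliability = 0.21 / 0.64 = 0.3281.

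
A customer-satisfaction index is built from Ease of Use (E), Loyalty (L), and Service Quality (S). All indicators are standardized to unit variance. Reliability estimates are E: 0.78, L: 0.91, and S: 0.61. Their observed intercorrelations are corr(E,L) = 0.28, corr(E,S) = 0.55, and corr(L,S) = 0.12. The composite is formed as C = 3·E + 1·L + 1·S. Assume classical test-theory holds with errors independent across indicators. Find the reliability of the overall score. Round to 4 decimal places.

0.8483

Var(C) = 3² + 1 + 1 + 2·[3·0.28 + 3·0.55 + 0.12] = 11 + 5.22 = 16.22.
Under uncorrelated errors the observed covariances equal the true-score covariances, so only the own-variance terms attenuate.
True-score variance = [3²·0.78 + 0.91 + 0.61] + 5.22 = 8.54 + 5.22 = 13.76.
Reliability = 13.76 / 16.22 = 0.8483.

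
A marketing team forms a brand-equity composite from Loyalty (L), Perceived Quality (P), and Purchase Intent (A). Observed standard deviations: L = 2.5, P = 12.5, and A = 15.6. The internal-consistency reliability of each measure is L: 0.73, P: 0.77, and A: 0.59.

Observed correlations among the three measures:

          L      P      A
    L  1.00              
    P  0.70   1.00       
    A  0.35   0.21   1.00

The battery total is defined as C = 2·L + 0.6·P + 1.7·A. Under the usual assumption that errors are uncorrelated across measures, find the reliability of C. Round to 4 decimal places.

0.6960

Var(C) = 2²·2.5² + 0.6²·12.5² + 1.7²·15.6² + 2·[1.2·2.5·12.5·0.70 + 3.4·2.5·15.6·0.35 + 1.02·12.5·15.6·0.21] = 784.56 + 228.858 = 1013.42.
Under uncorrelated errors the observed covariances equal the true-score covariances, so only the own-variance terms attenuate.
True-score variance = [2²·2.5²·0.73 + 0.6²·12.5²·0.77 + 1.7²·15.6²·0.59] + 228.858 = 476.516 + 228.858 = 705.374.
Reliability = 705.374 / 1013.42 = 0.6960.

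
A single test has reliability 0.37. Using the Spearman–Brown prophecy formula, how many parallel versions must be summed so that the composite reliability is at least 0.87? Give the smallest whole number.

k ≥ ρ*(1−ρ₁)/(ρ₁(1−ρ*)) = 0.87·0.63 / (0.37·0.13) = 11.395.
Smallest integer k = 12.

12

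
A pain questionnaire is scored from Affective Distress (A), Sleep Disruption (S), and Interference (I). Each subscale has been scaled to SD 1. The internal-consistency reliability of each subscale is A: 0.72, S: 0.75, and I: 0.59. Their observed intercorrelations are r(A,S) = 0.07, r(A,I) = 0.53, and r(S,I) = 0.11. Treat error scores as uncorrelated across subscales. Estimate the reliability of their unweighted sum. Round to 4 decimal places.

0.7873

Var(A+S+I) = 3 + 2·[0.07 + 0.53 + 0.11] = 3 + 1.42 = 4.42.
Because errors are independent across components, Cov(Tᵢ,Tⱼ) = Cov(Xᵢ,Xⱼ); the off-diagonal part of the true-score variance is the same as above.
True-score variance = [0.72 + 0.75 + 0.59] + 1.42 = 2.06 + 1.42 = 3.48.
Reliability = 3.48 / 4.42 = 0.7873.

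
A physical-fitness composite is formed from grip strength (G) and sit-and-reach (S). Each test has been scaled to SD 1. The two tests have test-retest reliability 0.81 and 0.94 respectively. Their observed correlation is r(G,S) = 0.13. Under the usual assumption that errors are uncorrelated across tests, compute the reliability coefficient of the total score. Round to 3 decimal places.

Var(G+S) = 2 + 2·[0.13] = 2 + 0.26 = 2.26.
Because errors are independent across components, Cov(Tᵢ,Tⱼ) = Cov(Xᵢ,Xⱼ); the off-diagonal part of the true-score variance is the same as above.
True-score variance = [0.81 + 0.94] + 0.26 = 1.75 + 0.26 = 2.01.
Reliability = 2.01 / 2.26 = 0.889.

0.889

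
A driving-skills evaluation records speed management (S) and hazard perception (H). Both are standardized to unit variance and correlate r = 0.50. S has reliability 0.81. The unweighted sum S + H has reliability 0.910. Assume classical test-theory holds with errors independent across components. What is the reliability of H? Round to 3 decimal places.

0.920

Var(S+H) = 2 + 2·0.50 = 3.000.
True-score variance = ρ_S + ρ_H + 2·0.50, so 0.910 = (0.81 + ρ_H + 1.00) / 3.000.
ρ_H = 0.910·3.000 − 0.81 − 1.00 = 0.920.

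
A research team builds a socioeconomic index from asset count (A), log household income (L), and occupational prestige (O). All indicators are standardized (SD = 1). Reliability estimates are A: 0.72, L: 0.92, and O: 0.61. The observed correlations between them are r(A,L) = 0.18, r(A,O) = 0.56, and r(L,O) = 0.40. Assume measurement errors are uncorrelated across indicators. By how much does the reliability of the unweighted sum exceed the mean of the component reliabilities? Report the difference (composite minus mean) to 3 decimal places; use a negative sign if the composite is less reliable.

0.108

Var(sum) = 3 + 2.28 = 5.28; true-score variance = 2.25 + 2.28 = 4.53; composite reliability = 0.8580.
Mean component reliability = 0.7500.
Difference = 0.8580 − 0.7500 = 0.108.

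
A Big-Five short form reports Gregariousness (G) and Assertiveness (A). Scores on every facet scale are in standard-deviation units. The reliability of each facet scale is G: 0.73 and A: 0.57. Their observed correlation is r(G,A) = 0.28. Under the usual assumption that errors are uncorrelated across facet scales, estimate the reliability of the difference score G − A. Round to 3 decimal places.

Var(G−A) = 1 + 1 − 2·0.28 = 2 − 0.56 = 1.44.
With uncorrelated errors the cross-covariances are all true-score covariance, so they carry over unchanged; only the diagonal terms shrink to ρᵢσᵢ².
True-score variance = [0.73 + 0.57] − 0.56 = 1.3 − 0.56 = 0.74.
Reliability = 0.74 / 1.44 = 0.514.

0.514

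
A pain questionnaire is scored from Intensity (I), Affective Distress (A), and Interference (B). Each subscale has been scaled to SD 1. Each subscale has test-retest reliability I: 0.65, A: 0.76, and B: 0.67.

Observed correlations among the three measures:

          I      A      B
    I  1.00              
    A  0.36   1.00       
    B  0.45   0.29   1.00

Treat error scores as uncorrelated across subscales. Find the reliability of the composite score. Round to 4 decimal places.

0.8231

Var(I+A+B) = 3 + 2·[0.36 + 0.45 + 0.29] = 3 + 2.2 = 5.2.
Because errors are independent across components, Cov(Tᵢ,Tⱼ) = Cov(Xᵢ,Xⱼ); the off-diagonal part of the true-score variance is the same as above.
True-score variance = [0.65 + 0.76 + 0.67] + 2.2 = 2.08 + 2.2 = 4.28.
Reliability = 4.28 / 5.2 = 0.8231.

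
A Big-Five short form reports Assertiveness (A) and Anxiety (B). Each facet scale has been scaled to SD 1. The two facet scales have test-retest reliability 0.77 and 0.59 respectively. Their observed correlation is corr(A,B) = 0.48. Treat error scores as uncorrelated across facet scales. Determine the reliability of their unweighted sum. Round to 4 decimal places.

0.7838

Var(A+B) = 2 + 2·[0.48] = 2 + 0.96 = 2.96.
With uncorrelated errors the cross-covariances are all true-score covariance, so they carry over unchanged; only the diagonal terms shrink to ρᵢσᵢ².
True-score variance = [0.77 + 0.59] + 0.96 = 1.36 + 0.96 = 2.32.
Reliability = 2.32 / 2.96 = 0.7838.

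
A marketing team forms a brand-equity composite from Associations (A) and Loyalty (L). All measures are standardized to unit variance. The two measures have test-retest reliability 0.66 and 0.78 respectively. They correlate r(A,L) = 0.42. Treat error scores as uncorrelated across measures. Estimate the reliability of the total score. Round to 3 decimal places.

0.803

Var(A+L) = 2 + 2·[0.42] = 2 + 0.84 = 2.84.
Because errors are independent across components, Cov(Tᵢ,Tⱼ) = Cov(Xᵢ,Xⱼ); the off-diagonal part of the true-score variance is the same as above.
True-score variance = [0.66 + 0.78] + 0.84 = 1.44 + 0.84 = 2.28.
Reliability = 2.28 / 2.84 = 0.803.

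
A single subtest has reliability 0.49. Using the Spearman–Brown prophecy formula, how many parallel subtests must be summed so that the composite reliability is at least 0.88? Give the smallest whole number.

k ≥ ρ*(1−ρ₁)/(ρ₁(1−ρ*)) = 0.88·0.51 / (0.49·0.12) = 7.633.
Smallest integer k = 8.

8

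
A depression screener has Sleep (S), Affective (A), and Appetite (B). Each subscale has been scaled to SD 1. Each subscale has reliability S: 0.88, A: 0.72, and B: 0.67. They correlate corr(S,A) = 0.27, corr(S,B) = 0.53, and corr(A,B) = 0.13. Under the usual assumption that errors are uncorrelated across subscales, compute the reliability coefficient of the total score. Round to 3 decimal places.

0.850

Var(S+A+B) = 3 + 2·[0.27 + 0.53 + 0.13] = 3 + 1.86 = 4.86.
With uncorrelated errors the cross-covariances are all true-score covariance, so they carry over unchanged; only the diagonal terms shrink to ρᵢσᵢ².
True-score variance = [0.88 + 0.72 + 0.67] + 1.86 = 2.27 + 1.86 = 4.13.
Reliability = 4.13 / 4.86 = 0.850.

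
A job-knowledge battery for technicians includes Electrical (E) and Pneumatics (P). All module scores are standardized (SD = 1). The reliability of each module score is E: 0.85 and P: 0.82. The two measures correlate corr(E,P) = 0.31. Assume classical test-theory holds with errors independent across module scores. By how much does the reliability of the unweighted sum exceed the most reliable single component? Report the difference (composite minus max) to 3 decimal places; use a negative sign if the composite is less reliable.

0.024

Var(sum) = 2 + 0.62 = 2.62; true-score variance = 1.67 + 0.62 = 2.29; composite reliability = 0.8740.
Max component reliability = 0.8500.
Difference = 0.8740 − 0.8500 = 0.024.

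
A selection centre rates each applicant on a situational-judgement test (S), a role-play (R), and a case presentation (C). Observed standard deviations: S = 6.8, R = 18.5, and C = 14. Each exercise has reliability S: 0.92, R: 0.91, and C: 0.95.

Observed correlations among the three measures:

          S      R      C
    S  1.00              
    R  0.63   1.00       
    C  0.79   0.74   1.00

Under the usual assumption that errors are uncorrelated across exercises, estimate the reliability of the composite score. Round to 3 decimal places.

Var(S+R+C) = 6.8² + 18.5² + 14² + 2·[6.8·18.5·0.63 + 6.8·14·0.79 + 18.5·14·0.74] = 584.49 + 692.244 = 1276.73.
With uncorrelated errors the cross-covariances are all true-score covariance, so they carry over unchanged; only the diagonal terms shrink to ρᵢσᵢ².
True-score variance = [6.8²·0.92 + 18.5²·0.91 + 14²·0.95] + 692.244 = 540.188 + 692.244 = 1232.43.
Reliability = 1232.43 / 1276.73 = 0.965.

0.965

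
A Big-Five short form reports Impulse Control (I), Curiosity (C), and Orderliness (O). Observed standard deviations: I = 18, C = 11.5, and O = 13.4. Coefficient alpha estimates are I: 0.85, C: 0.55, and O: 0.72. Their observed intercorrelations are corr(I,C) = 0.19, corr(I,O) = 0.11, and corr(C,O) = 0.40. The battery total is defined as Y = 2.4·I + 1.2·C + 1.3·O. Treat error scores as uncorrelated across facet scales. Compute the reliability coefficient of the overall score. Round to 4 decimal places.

Var(Y) = 2.4²·18² + 1.2²·11.5² + 1.3²·13.4² + 2·[2.88·18·11.5·0.19 + 3.12·18·13.4·0.11 + 1.56·11.5·13.4·0.40] = 2360.14 + 584.417 = 2944.55.
With uncorrelated errors the cross-covariances are all true-score covariance, so they carry over unchanged; only the diagonal terms shrink to ρᵢσᵢ².
True-score variance = [2.4²·18²·0.85 + 1.2²·11.5²·0.55 + 1.3²·13.4²·0.72] + 584.417 = 1909.53 + 584.417 = 2493.95.
Reliability = 2493.95 / 2944.55 = 0.8470.

0.8470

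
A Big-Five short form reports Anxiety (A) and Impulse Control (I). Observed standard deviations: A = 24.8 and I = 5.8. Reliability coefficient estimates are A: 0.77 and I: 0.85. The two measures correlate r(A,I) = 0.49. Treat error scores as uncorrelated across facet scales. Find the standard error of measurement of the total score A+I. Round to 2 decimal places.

Var(total) = 648.68 + 140.963 = 789.643.
True-score variance = 502.175 + 140.963 = 643.138, so reliability = 0.8145.
Error variance = 789.643 − 643.138 = 146.505; SEM = √146.505 = 12.10.

12.10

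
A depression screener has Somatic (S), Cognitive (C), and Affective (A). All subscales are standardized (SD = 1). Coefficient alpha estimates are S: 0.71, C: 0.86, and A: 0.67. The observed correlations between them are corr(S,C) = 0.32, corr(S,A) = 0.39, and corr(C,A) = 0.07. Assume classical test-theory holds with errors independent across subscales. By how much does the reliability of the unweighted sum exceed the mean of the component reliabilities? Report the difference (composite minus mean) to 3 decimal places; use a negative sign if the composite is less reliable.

0.087

Var(sum) = 3 + 1.56 = 4.56; true-score variance = 2.24 + 1.56 = 3.8; composite reliability = 0.8333.
Mean component reliability = 0.7467.
Difference = 0.8333 − 0.7467 = 0.087.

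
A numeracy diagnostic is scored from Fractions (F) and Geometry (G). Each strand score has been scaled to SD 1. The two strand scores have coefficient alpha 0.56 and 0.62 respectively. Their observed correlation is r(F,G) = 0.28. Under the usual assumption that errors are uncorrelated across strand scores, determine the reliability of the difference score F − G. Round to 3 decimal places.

Var(F−G) = 1 + 1 − 2·0.28 = 2 − 0.56 = 1.44.
With uncorrelated errors the cross-covariances are all true-score covariance, so they carry over unchanged; only the diagonal terms shrink to ρᵢσᵢ².
True-score variance = [0.56 + 0.62] − 0.56 = 1.18 − 0.56 = 0.62.
Reliability = 0.62 / 1.44 = 0.431.

0.431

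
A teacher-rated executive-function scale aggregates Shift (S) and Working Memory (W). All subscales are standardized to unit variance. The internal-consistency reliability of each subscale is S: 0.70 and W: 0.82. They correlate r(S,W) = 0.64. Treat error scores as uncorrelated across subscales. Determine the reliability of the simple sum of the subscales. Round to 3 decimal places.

0.854

Var(S+W) = 2 + 2·[0.64] = 2 + 1.28 = 3.28.
Because errors are independent across components, Cov(Tᵢ,Tⱼ) = Cov(Xᵢ,Xⱼ); the off-diagonal part of the true-score variance is the same as above.
True-score variance = [0.70 + 0.82] + 1.28 = 1.52 + 1.28 = 2.8.
Reliability = 2.8 / 3.28 = 0.854.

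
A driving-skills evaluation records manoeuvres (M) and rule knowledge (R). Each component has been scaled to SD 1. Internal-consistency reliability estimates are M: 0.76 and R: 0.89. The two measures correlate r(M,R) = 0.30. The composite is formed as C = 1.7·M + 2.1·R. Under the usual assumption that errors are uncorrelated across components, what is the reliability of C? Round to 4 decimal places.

0.8752

Var(C) = 1.7² + 2.1² + 2·[3.57·0.30] = 7.3 + 2.142 = 9.442.
Under uncorrelated errors the observed covariances equal the true-score covariances, so only the own-variance terms attenuate.
True-score variance = [1.7²·0.76 + 2.1²·0.89] + 2.142 = 6.1213 + 2.142 = 8.2633.
Reliability = 8.2633 / 9.442 = 0.8752.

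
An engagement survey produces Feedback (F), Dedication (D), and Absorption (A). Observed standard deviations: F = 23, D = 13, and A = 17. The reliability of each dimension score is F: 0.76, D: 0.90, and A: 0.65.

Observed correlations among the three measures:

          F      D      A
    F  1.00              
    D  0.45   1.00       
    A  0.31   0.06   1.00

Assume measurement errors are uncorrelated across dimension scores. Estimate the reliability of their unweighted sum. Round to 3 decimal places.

Var(F+D+A) = 23² + 13² + 17² + 2·[23·13·0.45 + 23·17·0.31 + 13·17·0.06] = 987 + 538.04 = 1525.04.
Because errors are independent across components, Cov(Tᵢ,Tⱼ) = Cov(Xᵢ,Xⱼ); the off-diagonal part of the true-score variance is the same as above.
True-score variance = [23²·0.76 + 13²·0.90 + 17²·0.65] + 538.04 = 741.99 + 538.04 = 1280.03.
Reliability = 1280.03 / 1525.04 = 0.839.

0.839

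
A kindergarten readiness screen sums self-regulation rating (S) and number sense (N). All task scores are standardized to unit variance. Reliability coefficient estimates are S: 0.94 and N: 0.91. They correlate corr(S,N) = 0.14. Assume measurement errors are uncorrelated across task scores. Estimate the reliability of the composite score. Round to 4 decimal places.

0.9342

Var(S+N) = 2 + 2·[0.14] = 2 + 0.28 = 2.28.
With uncorrelated errors the cross-covariances are all true-score covariance, so they carry over unchanged; only the diagonal terms shrink to ρᵢσᵢ².
True-score variance = [0.94 + 0.91] + 0.28 = 1.85 + 0.28 = 2.13.
Reliability = 2.13 / 2.28 = 0.9342.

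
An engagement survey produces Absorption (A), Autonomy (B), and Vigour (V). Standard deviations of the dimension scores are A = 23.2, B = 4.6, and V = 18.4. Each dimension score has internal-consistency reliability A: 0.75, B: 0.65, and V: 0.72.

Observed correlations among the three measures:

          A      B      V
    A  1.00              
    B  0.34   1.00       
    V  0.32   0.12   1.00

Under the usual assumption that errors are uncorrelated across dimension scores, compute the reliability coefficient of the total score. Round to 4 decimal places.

Var(A+B+V) = 23.2² + 4.6² + 18.4² + 2·[23.2·4.6·0.34 + 23.2·18.4·0.32 + 4.6·18.4·0.12] = 897.96 + 366.086 = 1264.05.
With uncorrelated errors the cross-covariances are all true-score covariance, so they carry over unchanged; only the diagonal terms shrink to ρᵢσᵢ².
True-score variance = [23.2²·0.75 + 4.6²·0.65 + 18.4²·0.72] + 366.086 = 661.197 + 366.086 = 1027.28.
Reliability = 1027.28 / 1264.05 = 0.8127.

0.8127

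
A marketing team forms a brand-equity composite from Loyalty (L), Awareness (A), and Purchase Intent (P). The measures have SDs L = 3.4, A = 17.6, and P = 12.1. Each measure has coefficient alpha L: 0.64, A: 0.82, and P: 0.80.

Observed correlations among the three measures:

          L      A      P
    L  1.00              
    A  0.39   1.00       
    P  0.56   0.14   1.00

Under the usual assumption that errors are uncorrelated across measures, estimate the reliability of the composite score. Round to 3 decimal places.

0.856

Var(L+A+P) = 3.4² + 17.6² + 12.1² + 2·[3.4·17.6·0.39 + 3.4·12.1·0.56 + 17.6·12.1·0.14] = 467.73 + 152.381 = 620.111.
Under uncorrelated errors the observed covariances equal the true-score covariances, so only the own-variance terms attenuate.
True-score variance = [3.4²·0.64 + 17.6²·0.82 + 12.1²·0.80] + 152.381 = 378.53 + 152.381 = 530.91.
Reliability = 530.91 / 620.111 = 0.856.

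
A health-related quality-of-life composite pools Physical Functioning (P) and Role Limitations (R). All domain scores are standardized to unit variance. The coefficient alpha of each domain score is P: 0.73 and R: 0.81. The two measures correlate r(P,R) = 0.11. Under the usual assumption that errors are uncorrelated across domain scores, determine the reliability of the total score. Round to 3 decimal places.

Var(P+R) = 2 + 2·[0.11] = 2 + 0.22 = 2.22.
Under uncorrelated errors the observed covariances equal the true-score covariances, so only the own-variance terms attenuate.
True-score variance = [0.73 + 0.81] + 0.22 = 1.54 + 0.22 = 1.76.
Reliability = 1.76 / 2.22 = 0.793.

0.793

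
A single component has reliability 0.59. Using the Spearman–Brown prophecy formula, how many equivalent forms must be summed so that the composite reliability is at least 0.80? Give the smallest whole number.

k ≥ ρ*(1−ρ₁)/(ρ₁(1−ρ*)) = 0.80·0.41 / (0.59·0.20) = 2.780.
Smallest integer k = 3.

3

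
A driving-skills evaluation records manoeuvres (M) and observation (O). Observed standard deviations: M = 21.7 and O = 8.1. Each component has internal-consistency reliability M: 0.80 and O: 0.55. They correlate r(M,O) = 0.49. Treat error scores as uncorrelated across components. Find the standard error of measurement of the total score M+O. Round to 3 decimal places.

Var(total) = 536.5 + 172.255 = 708.755.
True-score variance = 412.798 + 172.255 = 585.052, so reliability = 0.8255.
Error variance = 708.755 − 585.052 = 123.702; SEM = √123.702 = 11.122.

11.122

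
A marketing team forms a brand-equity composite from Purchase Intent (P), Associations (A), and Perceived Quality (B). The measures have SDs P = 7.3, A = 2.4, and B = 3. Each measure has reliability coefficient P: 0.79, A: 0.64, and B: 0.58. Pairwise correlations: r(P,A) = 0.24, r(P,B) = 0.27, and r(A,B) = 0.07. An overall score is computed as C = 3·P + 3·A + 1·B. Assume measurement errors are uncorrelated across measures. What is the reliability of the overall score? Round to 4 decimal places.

Var(C) = 3²·7.3² + 3²·2.4² + 3² + 2·[9·7.3·2.4·0.24 + 3·7.3·3·0.27 + 3·2.4·3·0.07] = 540.45 + 114.188 = 654.638.
With uncorrelated errors the cross-covariances are all true-score covariance, so they carry over unchanged; only the diagonal terms shrink to ρᵢσᵢ².
True-score variance = [3²·7.3²·0.79 + 3²·2.4²·0.64 + 3²·0.58] + 114.188 = 417.29 + 114.188 = 531.478.
Reliability = 531.478 / 654.638 = 0.8119.

0.8119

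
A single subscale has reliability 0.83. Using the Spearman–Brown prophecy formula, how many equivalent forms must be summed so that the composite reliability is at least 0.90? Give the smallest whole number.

2

k ≥ ρ*(1−ρ₁)/(ρ₁(1−ρ*)) = 0.90·0.17 / (0.83·0.10) = 1.843.
Smallest integer k = 2.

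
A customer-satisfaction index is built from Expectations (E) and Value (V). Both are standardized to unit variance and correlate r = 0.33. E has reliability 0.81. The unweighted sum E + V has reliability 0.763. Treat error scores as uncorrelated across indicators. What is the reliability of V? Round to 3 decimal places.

Var(E+V) = 2 + 2·0.33 = 2.660.
True-score variance = ρ_E + ρ_V + 2·0.33, so 0.763 = (0.81 + ρ_V + 0.66) / 2.660.
ρ_V = 0.763·2.660 − 0.81 − 0.66 = 0.560.

0.560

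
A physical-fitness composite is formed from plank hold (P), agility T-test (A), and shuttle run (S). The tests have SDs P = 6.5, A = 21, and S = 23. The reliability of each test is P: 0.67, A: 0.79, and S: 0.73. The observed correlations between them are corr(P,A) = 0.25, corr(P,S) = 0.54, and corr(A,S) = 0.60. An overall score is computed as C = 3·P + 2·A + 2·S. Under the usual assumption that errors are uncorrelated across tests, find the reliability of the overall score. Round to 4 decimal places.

Var(C) = 3²·6.5² + 2²·21² + 2²·23² + 2·[6·6.5·21·0.25 + 6·6.5·23·0.54 + 4·21·23·0.60] = 4260.25 + 3696.66 = 7956.91.
Under uncorrelated errors the observed covariances equal the true-score covariances, so only the own-variance terms attenuate.
True-score variance = [3²·6.5²·0.67 + 2²·21²·0.79 + 2²·23²·0.73] + 3696.66 = 3193.01 + 3696.66 = 6889.67.
Reliability = 6889.67 / 7956.91 = 0.8659.

0.8659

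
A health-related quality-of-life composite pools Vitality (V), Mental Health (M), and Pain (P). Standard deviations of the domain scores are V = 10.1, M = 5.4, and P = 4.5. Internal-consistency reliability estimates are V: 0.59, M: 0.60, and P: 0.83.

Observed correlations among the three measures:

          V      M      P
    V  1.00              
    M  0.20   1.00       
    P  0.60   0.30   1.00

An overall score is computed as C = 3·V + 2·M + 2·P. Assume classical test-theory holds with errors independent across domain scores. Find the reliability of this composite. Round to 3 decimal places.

Var(C) = 3²·10.1² + 2²·5.4² + 2²·4.5² + 2·[6·10.1·5.4·0.20 + 6·10.1·4.5·0.60 + 4·5.4·4.5·0.30] = 1115.73 + 516.456 = 1632.19.
With uncorrelated errors the cross-covariances are all true-score covariance, so they carry over unchanged; only the diagonal terms shrink to ρᵢσᵢ².
True-score variance = [3²·10.1²·0.59 + 2²·5.4²·0.60 + 2²·4.5²·0.83] + 516.456 = 678.887 + 516.456 = 1195.34.
Reliability = 1195.34 / 1632.19 = 0.732.

0.732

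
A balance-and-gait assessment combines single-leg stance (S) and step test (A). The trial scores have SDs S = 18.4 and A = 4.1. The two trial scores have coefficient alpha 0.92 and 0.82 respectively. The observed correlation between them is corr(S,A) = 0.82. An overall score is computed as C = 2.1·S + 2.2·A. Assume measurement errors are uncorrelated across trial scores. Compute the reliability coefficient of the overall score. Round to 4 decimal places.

Var(C) = 2.1²·18.4² + 2.2²·4.1² + 2·[4.62·18.4·4.1·0.82] = 1574.41 + 571.594 = 2146.
With uncorrelated errors the cross-covariances are all true-score covariance, so they carry over unchanged; only the diagonal terms shrink to ρᵢσᵢ².
True-score variance = [2.1²·18.4²·0.92 + 2.2²·4.1²·0.82] + 571.594 = 1440.32 + 571.594 = 2011.91.
Reliability = 2011.91 / 2146 = 0.9375.

0.9375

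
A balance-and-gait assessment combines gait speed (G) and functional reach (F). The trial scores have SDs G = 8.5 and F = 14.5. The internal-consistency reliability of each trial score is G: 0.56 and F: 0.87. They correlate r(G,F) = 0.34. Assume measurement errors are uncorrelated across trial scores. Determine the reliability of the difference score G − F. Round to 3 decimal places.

0.702

Var(G−F) = 8.5² + 14.5² − 2·8.5·14.5·0.34 = 282.5 − 83.81 = 198.69.
Because errors are independent across components, Cov(Tᵢ,Tⱼ) = Cov(Xᵢ,Xⱼ); the off-diagonal part of the true-score variance is the same as above.
True-score variance = [8.5²·0.56 + 14.5²·0.87] − 83.81 = 223.377 − 83.81 = 139.567.
Reliability = 139.567 / 198.69 = 0.702.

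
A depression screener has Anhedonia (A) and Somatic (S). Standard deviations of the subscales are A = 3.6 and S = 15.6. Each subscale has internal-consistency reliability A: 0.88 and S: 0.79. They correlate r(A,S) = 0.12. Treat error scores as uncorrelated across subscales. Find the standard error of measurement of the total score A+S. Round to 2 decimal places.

Var(total) = 256.32 + 13.4784 = 269.798.
True-score variance = 203.659 + 13.4784 = 217.138, so reliability = 0.8048.
Error variance = 269.798 − 217.138 = 52.6608; SEM = √52.6608 = 7.26.

7.26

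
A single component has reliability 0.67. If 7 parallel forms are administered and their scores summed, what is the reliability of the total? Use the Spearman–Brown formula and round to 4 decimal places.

0.9343

ρ_k = kρ / (1 + (k−1)ρ) = 7·0.67 / (1 + 6·0.67) = 4.690 / 5.020 = 0.9343.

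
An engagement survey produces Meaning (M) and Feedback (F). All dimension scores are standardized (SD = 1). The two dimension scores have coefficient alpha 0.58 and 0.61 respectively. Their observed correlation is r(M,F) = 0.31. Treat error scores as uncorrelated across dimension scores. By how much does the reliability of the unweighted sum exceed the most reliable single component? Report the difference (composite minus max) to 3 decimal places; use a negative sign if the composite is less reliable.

0.081

Var(sum) = 2 + 0.62 = 2.62; true-score variance = 1.19 + 0.62 = 1.81; composite reliability = 0.6908.
Max component reliability = 0.6100.
Difference = 0.6908 − 0.6100 = 0.081.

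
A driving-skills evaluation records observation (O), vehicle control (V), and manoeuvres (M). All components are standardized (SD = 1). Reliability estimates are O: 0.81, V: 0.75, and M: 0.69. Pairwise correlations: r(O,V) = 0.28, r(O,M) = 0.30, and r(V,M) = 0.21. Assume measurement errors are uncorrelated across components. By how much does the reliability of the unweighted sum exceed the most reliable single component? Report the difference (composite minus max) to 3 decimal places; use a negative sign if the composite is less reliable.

Var(sum) = 3 + 1.58 = 4.58; true-score variance = 2.25 + 1.58 = 3.83; composite reliability = 0.8362.
Max component reliability = 0.8100.
Difference = 0.8362 − 0.8100 = 0.026.

0.026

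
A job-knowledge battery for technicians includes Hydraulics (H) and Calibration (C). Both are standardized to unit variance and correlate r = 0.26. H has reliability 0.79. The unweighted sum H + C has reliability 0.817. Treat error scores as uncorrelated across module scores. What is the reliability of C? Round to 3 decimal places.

0.749

Var(H+C) = 2 + 2·0.26 = 2.520.
True-score variance = ρ_H + ρ_C + 2·0.26, so 0.817 = (0.79 + ρ_C + 0.52) / 2.520.
ρ_C = 0.817·2.520 − 0.79 − 0.52 = 0.749.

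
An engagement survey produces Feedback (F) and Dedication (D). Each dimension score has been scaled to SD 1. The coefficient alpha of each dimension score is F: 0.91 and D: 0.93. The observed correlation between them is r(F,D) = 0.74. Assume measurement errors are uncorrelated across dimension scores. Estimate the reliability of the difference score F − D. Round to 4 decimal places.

0.6923

Var(F−D) = 1 + 1 − 2·0.74 = 2 − 1.48 = 0.52.
With uncorrelated errors the cross-covariances are all true-score covariance, so they carry over unchanged; only the diagonal terms shrink to ρᵢσᵢ².
True-score variance = [0.91 + 0.93] − 1.48 = 1.84 − 1.48 = 0.36.
Reliability = 0.36 / 0.52 = 0.6923.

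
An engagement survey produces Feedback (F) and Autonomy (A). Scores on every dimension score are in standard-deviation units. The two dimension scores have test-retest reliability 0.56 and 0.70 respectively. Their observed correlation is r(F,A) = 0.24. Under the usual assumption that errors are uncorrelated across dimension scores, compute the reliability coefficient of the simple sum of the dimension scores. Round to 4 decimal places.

0.7016

Var(F+A) = 2 + 2·[0.24] = 2 + 0.48 = 2.48.
Under uncorrelated errors the observed covariances equal the true-score covariances, so only the own-variance terms attenuate.
True-score variance = [0.56 + 0.70] + 0.48 = 1.26 + 0.48 = 1.74.
Reliability = 1.74 / 2.48 = 0.7016.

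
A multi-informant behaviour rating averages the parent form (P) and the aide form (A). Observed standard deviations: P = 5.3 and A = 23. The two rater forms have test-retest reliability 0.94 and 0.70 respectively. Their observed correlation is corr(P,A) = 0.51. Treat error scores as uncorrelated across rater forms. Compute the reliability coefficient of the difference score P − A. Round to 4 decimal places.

Var(P−A) = 5.3² + 23² − 2·5.3·23·0.51 = 557.09 − 124.338 = 432.752.
Because errors are independent across components, Cov(Tᵢ,Tⱼ) = Cov(Xᵢ,Xⱼ); the off-diagonal part of the true-score variance is the same as above.
True-score variance = [5.3²·0.94 + 23²·0.70] − 124.338 = 396.705 − 124.338 = 272.367.
Reliability = 272.367 / 432.752 = 0.6294.

0.6294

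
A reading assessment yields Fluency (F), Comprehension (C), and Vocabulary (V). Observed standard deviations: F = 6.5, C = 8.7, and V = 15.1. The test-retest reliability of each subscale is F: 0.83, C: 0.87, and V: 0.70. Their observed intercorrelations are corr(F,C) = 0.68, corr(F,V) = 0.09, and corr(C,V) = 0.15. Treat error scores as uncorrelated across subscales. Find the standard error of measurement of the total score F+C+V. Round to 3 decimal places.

Var(total) = 345.95 + 133.986 = 479.936.
True-score variance = 260.525 + 133.986 = 394.511, so reliability = 0.8220.
Error variance = 479.936 − 394.511 = 85.4252; SEM = √85.4252 = 9.243.

9.243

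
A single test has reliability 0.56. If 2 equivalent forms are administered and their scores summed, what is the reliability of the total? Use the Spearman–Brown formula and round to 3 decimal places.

0.718

ρ_k = kρ / (1 + (k−1)ρ) = 2·0.56 / (1 + 1·0.56) = 1.120 / 1.560 = 0.718.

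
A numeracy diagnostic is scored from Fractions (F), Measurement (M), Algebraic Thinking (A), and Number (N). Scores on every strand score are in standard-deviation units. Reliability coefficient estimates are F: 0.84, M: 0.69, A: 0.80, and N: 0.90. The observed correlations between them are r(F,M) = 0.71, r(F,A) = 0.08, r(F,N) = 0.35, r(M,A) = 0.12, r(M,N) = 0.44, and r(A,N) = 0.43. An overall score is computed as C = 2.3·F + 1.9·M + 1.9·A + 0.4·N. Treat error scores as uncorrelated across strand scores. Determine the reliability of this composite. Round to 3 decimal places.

Var(C) = 2.3² + 1.9² + 1.9² + 0.4² + 2·[4.37·0.71 + 4.37·0.08 + 0.92·0.35 + 3.61·0.12 + 0.76·0.44 + 0.76·0.43] = 12.67 + 9.7374 = 22.4074.
Under uncorrelated errors the observed covariances equal the true-score covariances, so only the own-variance terms attenuate.
True-score variance = [2.3²·0.84 + 1.9²·0.69 + 1.9²·0.80 + 0.4²·0.90] + 9.7374 = 9.9665 + 9.7374 = 19.7039.
Reliability = 19.7039 / 22.4074 = 0.879.

0.879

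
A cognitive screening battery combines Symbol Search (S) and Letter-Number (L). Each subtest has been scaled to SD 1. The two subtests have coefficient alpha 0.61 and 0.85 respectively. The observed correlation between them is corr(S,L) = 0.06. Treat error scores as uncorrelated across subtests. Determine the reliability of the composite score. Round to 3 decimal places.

0.745

Var(S+L) = 2 + 2·[0.06] = 2 + 0.12 = 2.12.
Because errors are independent across components, Cov(Tᵢ,Tⱼ) = Cov(Xᵢ,Xⱼ); the off-diagonal part of the true-score variance is the same as above.
True-score variance = [0.61 + 0.85] + 0.12 = 1.46 + 0.12 = 1.58.
Reliability = 1.58 / 2.12 = 0.745.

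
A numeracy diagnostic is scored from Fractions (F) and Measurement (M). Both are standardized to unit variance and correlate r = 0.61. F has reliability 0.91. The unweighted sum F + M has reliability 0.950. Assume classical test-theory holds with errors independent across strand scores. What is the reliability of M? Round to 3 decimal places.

0.929

Var(F+M) = 2 + 2·0.61 = 3.220.
True-score variance = ρ_F + ρ_M + 2·0.61, so 0.950 = (0.91 + ρ_M + 1.22) / 3.220.
ρ_M = 0.950·3.220 − 0.91 − 1.22 = 0.929.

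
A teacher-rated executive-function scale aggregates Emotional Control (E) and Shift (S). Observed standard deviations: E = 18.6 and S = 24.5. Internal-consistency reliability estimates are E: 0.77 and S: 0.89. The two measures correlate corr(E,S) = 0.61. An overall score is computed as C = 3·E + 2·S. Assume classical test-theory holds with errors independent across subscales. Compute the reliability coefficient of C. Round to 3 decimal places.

Var(C) = 3²·18.6² + 2²·24.5² + 2·[6·18.6·24.5·0.61] = 5514.64 + 3335.72 = 8850.36.
With uncorrelated errors the cross-covariances are all true-score covariance, so they carry over unchanged; only the diagonal terms shrink to ρᵢσᵢ².
True-score variance = [3²·18.6²·0.77 + 2²·24.5²·0.89] + 3335.72 = 4534.39 + 3335.72 = 7870.12.
Reliability = 7870.12 / 8850.36 = 0.889.

0.889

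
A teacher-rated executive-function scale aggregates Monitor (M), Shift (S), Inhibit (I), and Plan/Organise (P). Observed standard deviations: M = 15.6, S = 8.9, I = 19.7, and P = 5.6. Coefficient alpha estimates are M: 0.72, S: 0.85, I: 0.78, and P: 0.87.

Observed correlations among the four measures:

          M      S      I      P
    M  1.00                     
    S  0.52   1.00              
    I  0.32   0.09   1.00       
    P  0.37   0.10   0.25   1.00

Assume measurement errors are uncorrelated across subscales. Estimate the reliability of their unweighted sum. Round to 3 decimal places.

Var(M+S+I+P) = 15.6² + 8.9² + 19.7² + 5.6² + 2·[15.6·8.9·0.52 + 15.6·19.7·0.32 + 15.6·5.6·0.37 + 8.9·19.7·0.09 + 8.9·5.6·0.10 + 19.7·5.6·0.25] = 742.02 + 502.412 = 1244.43.
Because errors are independent across components, Cov(Tᵢ,Tⱼ) = Cov(Xᵢ,Xⱼ); the off-diagonal part of the true-score variance is the same as above.
True-score variance = [15.6²·0.72 + 8.9²·0.85 + 19.7²·0.78 + 5.6²·0.87] + 502.412 = 572.541 + 502.412 = 1074.95.
Reliability = 1074.95 / 1244.43 = 0.864.

0.864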